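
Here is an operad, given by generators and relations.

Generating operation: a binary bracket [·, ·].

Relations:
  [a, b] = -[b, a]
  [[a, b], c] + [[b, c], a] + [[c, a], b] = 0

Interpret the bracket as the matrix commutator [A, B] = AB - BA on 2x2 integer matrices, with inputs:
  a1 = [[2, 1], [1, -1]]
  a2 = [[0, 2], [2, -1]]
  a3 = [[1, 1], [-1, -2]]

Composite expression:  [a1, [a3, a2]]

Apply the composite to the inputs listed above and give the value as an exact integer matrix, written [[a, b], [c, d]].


[[-12, 7], [29, 12]]

[a3, a2] = [[4, 5], [-7, -4]]
[a1, [a3, a2]] = [[-12, 7], [29, 12]]


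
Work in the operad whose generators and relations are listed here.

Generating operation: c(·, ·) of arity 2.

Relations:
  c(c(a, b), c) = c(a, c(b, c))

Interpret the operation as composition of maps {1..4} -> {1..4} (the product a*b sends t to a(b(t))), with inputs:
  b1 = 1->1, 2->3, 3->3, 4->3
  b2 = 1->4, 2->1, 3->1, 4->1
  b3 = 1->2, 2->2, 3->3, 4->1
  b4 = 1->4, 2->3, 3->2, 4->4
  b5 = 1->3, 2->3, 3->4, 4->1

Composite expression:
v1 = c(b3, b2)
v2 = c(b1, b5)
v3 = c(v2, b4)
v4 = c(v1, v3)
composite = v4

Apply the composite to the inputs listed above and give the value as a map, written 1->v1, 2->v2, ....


1->1, 2->2, 3->2, 4->1


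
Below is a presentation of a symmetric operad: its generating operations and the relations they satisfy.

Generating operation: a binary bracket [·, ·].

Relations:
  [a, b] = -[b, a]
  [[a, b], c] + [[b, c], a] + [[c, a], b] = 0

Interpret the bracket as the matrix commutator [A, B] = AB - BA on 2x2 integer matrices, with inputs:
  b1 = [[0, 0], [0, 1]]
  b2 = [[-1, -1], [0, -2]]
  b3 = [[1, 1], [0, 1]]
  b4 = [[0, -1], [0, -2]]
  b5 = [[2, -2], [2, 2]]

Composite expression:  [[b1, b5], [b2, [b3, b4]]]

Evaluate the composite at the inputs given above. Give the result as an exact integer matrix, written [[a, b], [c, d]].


[[4, 0], [0, -4]]

[b1, b5] = [[0, 2], [2, 0]]
[b3, b4] = [[0, -2], [0, 0]]
[b2, [b3, b4]] = [[0, -2], [0, 0]]
[[b1, b5], [b2, [b3, b4]]] = [[4, 0], [0, -4]]


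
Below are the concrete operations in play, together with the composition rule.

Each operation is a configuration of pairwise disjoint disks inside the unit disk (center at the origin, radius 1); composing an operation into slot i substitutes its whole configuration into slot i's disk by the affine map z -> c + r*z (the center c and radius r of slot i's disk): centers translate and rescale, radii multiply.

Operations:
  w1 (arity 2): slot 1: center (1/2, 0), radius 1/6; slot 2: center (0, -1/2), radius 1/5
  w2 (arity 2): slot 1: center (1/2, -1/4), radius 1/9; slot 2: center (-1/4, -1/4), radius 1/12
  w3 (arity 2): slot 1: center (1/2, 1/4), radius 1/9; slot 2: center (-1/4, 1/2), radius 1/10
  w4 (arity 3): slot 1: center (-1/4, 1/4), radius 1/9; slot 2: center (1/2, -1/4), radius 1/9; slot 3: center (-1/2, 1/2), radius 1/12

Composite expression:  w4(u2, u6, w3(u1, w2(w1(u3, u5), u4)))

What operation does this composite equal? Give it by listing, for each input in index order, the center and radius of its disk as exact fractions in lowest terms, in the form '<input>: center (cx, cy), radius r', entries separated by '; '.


u1: center (-11/24, 25/48), radius 1/108; u2: center (-1/4, 1/4), radius 1/9; u3: center (-223/432, 259/480), radius 1/6480; u4: center (-251/480, 259/480), radius 1/1440; u5: center (-31/60, 2329/4320), radius 1/5400; u6: center (1/2, -1/4), radius 1/9


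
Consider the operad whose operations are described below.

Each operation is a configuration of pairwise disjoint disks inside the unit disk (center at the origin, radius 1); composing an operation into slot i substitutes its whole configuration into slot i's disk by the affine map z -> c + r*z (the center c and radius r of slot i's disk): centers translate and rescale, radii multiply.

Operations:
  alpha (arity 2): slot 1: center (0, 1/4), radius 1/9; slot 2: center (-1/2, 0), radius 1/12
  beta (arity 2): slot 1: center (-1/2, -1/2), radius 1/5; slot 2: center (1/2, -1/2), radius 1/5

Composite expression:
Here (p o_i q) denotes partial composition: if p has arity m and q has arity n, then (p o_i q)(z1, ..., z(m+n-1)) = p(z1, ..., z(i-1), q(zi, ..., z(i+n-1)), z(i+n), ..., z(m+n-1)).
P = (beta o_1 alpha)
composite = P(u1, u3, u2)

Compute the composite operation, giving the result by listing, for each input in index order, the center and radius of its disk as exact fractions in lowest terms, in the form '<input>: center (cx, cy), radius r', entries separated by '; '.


u1: center (-1/2, -9/20), radius 1/45; u2: center (1/2, -1/2), radius 1/5; u3: center (-3/5, -1/2), radius 1/60

Follow each u-input down from beta: c' goes to c + r*c', radius to r*r'.
input u1: composing its 2 substitution steps yields center (-1/2, -9/20), radius 1/45
input u3: composing its 2 substitution steps yields center (-3/5, -1/2), radius 1/60
input u2: composing its 1 substitution step yields center (1/2, -1/2), radius 1/5


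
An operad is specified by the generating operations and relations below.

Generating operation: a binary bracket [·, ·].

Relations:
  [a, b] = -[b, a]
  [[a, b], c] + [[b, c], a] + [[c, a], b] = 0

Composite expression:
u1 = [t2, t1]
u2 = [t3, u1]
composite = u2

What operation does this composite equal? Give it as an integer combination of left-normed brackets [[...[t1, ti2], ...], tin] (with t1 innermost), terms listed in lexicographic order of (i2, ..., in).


[[t1, t2], t3]

In the tensor algebra, words opening t1 carry the t1-anchored form.
Composite bracket: [t3, [t2, t1]]
Expanding via [a, b] = ab - ba: 4 signed words (2^2 = 4).
Coefficients come from the t1-initial words:
  t1t2t3 (sign +1) contributes +[[t1, t2], t3]


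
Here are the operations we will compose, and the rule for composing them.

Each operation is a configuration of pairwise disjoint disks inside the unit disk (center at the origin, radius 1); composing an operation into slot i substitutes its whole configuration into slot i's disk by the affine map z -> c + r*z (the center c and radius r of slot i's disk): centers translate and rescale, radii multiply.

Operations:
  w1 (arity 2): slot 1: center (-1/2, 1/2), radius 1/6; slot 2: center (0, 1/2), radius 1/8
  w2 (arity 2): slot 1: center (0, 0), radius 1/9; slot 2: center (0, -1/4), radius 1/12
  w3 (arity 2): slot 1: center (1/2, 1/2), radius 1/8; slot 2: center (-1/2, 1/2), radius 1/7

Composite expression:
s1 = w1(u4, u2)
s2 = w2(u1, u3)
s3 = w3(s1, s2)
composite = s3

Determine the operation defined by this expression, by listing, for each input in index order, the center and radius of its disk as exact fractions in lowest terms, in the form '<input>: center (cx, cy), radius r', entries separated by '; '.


u1: center (-1/2, 1/2), radius 1/63; u2: center (1/2, 9/16), radius 1/64; u3: center (-1/2, 13/28), radius 1/84; u4: center (7/16, 9/16), radius 1/48

Follow each u-input down from w3: c' goes to c + r*c', radius to r*r'.
tracing u4 down its 2-map path: center (7/16, 9/16), radius 1/48
tracing u2 down its 2-map path: center (1/2, 9/16), radius 1/64
tracing u1 down its 2-map path: center (-1/2, 1/2), radius 1/63
tracing u3 down its 2-map path: center (-1/2, 13/28), radius 1/84


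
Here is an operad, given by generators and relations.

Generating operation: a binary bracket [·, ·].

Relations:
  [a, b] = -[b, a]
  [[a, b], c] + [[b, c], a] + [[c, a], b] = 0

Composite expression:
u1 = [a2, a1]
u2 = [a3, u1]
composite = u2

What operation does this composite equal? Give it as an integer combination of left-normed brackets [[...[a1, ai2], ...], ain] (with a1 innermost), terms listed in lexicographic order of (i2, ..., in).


[[a1, a2], a3]


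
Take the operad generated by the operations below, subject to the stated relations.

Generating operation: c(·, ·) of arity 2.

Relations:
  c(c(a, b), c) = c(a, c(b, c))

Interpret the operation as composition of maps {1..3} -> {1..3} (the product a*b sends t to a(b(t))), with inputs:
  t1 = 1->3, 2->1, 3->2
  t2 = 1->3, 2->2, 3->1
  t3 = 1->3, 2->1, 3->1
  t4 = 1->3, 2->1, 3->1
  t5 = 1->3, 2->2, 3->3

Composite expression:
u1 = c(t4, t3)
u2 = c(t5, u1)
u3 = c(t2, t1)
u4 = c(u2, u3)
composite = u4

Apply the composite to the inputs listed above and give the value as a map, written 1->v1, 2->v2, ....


1->3, 2->3, 3->3

c(t4, t3) = 1->1, 2->3, 3->3
c(t5, c(t4, t3)) = 1->3, 2->3, 3->3
c(t2, t1) = 1->1, 2->3, 3->2
c(c(t5, c(t4, t3)), c(t2, t1)) = 1->3, 2->3, 3->3


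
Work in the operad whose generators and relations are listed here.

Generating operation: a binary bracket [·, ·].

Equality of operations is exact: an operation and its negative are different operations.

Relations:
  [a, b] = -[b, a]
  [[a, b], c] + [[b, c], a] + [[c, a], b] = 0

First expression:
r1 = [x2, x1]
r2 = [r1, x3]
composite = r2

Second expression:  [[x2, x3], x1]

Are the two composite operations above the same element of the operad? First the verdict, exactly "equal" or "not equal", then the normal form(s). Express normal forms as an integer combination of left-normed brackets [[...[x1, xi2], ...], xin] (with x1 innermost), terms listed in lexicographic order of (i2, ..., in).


The first expression, normalized: -[[x1, x2], x3]
The second expression, normalized: -[[x1, x2], x3] + [[x1, x3], x2]
Different reductions; not equal.

not equal; first: -[[x1, x2], x3]; second: -[[x1, x2], x3] + [[x1, x3], x2]


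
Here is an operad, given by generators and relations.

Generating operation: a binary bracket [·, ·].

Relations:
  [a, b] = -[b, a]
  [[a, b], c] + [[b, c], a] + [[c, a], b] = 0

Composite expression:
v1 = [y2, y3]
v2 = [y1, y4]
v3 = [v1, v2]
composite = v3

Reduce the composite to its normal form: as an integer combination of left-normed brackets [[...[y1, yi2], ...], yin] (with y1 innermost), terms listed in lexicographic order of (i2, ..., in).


-[[[y1, y4], y2], y3] + [[[y1, y4], y3], y2]

In the tensor algebra, words opening y1 carry the y1-anchored form.
Composite bracket: [[y2, y3], [y1, y4]]
The bracket unfolds into 8 signed words via [a, b] = ab - ba (2^3 = 8).
Coefficients come from the y1-initial words:
  sign of y1y4y2y3 is -1, so it contributes -[[[y1, y4], y2], y3]
  sign of y1y4y3y2 is +1, so it contributes +[[[y1, y4], y3], y2]


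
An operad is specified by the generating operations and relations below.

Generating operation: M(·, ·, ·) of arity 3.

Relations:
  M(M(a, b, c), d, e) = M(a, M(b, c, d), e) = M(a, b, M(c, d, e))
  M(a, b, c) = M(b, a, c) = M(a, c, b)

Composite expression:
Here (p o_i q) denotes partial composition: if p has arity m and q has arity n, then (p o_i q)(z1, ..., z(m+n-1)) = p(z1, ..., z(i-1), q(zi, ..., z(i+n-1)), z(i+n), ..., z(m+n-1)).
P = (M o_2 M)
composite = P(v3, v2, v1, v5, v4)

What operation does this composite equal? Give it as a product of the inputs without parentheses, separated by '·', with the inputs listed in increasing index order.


With M associative and commutative, the v-input set is all that matters.
M(v2, v1, v5) collapses to v2 · v1 · v5
M(v3, M(v2, v1, v5), v4) collapses to v3 · v2 · v1 · v5 · v4
sorting the factors by input index: v1 · v2 · v3 · v4 · v5

v1 · v2 · v3 · v4 · v5


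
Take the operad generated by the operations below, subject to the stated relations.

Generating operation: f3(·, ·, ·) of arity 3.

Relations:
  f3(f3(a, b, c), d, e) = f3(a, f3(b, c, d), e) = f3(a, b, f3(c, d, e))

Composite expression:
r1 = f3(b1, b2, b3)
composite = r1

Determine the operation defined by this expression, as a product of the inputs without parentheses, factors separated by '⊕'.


b1 ⊕ b2 ⊕ b3

Key point: f3 is associative — brackets drop, the b-order remains.
f3(b1, b2, b3) spells out as b1 ⊕ b2 ⊕ b3


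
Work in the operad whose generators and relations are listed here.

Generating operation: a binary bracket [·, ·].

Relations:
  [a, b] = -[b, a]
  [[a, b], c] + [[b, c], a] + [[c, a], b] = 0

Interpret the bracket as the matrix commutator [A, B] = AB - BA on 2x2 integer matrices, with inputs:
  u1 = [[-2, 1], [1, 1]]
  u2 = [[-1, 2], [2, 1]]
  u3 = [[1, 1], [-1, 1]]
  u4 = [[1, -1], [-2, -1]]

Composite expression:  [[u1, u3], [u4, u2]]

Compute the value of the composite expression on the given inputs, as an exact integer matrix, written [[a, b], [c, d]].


[u1, u3] = [[-2, -3], [-3, 2]]
[u4, u2] = [[2, 2], [0, -2]]
[[u1, u3], [u4, u2]] = [[6, 4], [-12, -6]]

[[6, 4], [-12, -6]]


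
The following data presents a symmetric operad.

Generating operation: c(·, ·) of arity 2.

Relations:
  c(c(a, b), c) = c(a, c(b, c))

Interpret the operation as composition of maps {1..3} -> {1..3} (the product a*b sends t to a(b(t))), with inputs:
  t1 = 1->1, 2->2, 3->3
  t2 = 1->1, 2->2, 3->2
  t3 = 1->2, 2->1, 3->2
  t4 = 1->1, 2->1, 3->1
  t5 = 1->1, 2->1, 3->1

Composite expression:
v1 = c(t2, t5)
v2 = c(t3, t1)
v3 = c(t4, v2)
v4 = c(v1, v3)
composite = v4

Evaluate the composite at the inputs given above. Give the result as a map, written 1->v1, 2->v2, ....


1->1, 2->1, 3->1

c(t2, t5) = 1->1, 2->1, 3->1
c(t3, t1) = 1->2, 2->1, 3->2
c(t4, c(t3, t1)) = 1->1, 2->1, 3->1
c(c(t2, t5), c(t4, c(t3, t1))) = 1->1, 2->1, 3->1


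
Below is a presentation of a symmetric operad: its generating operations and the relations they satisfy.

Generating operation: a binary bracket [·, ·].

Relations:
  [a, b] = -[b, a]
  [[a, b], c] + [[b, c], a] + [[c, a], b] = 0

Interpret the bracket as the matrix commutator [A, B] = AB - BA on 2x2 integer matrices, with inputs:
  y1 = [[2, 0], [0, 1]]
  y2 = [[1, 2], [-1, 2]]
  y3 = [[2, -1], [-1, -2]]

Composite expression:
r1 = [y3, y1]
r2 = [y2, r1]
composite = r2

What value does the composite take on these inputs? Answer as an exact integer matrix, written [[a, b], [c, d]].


[y3, y1] = [[0, 1], [-1, 0]]
[y2, [y3, y1]] = [[-1, -1], [-1, 1]]

[[-1, -1], [-1, 1]]


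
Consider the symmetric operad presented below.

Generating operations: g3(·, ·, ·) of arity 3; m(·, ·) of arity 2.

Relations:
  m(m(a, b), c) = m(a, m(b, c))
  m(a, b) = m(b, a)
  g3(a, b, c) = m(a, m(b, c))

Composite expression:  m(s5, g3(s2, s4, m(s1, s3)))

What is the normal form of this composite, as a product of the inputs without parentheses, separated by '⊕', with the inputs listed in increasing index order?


Any arrangement under m is one operation, so sort the s-inputs.
m(s1, s3) collapses to s1 ⊕ s3
g3(s2, s4, m(s1, s3)) collapses to s2 ⊕ s4 ⊕ s1 ⊕ s3
m(s5, g3(s2, s4, m(s1, s3))) collapses to s5 ⊕ s2 ⊕ s4 ⊕ s1 ⊕ s3
rearranged into index order: s1 ⊕ s2 ⊕ s3 ⊕ s4 ⊕ s5

s1 ⊕ s2 ⊕ s3 ⊕ s4 ⊕ s5


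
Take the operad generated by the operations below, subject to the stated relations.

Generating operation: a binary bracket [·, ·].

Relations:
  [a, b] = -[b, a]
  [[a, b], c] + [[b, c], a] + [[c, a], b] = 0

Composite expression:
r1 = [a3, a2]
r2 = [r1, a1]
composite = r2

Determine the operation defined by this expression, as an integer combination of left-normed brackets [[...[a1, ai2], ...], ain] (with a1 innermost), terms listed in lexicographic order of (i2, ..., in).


Skip Jacobi rewriting: expand, keep a1-initial words, read off terms.
Composite bracket: [[a3, a2], a1]
Applying ab - ba throughout gives 4 signed words (2^2 = 4).
Keep just the words that open with a1:
  a1a2a3 (sign +1) contributes +[[a1, a2], a3]
  a1a3a2 (sign -1) contributes -[[a1, a3], a2]

[[a1, a2], a3] - [[a1, a3], a2]


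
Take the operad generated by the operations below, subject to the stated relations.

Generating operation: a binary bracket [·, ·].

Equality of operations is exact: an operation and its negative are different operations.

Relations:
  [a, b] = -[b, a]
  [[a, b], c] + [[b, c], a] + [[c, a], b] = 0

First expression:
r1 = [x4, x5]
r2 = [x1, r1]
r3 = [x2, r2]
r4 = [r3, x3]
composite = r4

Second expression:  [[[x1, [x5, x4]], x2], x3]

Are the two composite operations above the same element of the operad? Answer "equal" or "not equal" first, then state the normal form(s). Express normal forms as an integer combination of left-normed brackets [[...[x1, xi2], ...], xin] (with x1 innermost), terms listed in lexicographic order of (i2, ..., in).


The first composite normalizes to -[[[[x1, x4], x5], x2], x3] + [[[[x1, x5], x4], x2], x3]
The second composite normalizes to -[[[[x1, x4], x5], x2], x3] + [[[[x1, x5], x4], x2], x3]
The forms coincide; equal.

equal; both compose to -[[[[x1, x4], x5], x2], x3] + [[[[x1, x5], x4], x2], x3]


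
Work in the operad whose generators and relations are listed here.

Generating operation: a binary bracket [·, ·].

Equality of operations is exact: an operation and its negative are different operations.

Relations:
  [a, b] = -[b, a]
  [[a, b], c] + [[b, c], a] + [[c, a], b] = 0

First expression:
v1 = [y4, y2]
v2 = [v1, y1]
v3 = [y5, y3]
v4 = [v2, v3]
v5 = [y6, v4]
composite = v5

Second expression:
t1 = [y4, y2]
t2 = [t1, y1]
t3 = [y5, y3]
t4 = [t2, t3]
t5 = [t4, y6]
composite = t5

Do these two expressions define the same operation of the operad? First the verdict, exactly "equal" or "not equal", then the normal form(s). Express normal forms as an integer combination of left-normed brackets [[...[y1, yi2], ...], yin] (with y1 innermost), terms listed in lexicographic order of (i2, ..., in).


not equal — first [[[[[y1, y2], y4], y3], y5], y6] - [[[[[y1, y2], y4], y5], y3], y6] - [[[[[y1, y4], y2], y3], y5], y6] + [[[[[y1, y4], y2], y5], y3], y6], second -[[[[[y1, y2], y4], y3], y5], y6] + [[[[[y1, y2], y4], y5], y3], y6] + [[[[[y1, y4], y2], y3], y5], y6] - [[[[[y1, y4], y2], y5], y3], y6]


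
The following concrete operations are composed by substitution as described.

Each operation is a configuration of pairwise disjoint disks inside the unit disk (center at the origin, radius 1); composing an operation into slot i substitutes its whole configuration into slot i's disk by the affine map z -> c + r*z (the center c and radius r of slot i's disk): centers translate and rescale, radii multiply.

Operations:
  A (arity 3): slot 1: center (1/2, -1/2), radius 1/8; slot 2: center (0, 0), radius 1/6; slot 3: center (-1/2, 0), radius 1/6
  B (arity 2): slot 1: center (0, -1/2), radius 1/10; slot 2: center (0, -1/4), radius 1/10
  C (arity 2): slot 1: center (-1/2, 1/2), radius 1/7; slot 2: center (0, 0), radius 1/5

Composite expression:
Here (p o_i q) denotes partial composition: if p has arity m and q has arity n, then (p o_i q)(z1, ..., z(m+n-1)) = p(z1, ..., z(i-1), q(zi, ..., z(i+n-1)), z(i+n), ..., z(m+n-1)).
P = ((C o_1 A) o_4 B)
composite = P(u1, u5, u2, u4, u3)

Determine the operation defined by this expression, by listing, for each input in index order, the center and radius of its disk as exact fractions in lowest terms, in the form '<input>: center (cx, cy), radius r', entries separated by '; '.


u1: center (-3/7, 3/7), radius 1/56; u2: center (-4/7, 1/2), radius 1/42; u3: center (0, -1/20), radius 1/50; u4: center (0, -1/10), radius 1/50; u5: center (-1/2, 1/2), radius 1/42

Below C, radii multiply path by path; the u-disk centers shift.
input u1: applying the 2 nested substitutions gives center (-3/7, 3/7), radius 1/56
input u5: applying the 2 nested substitutions gives center (-1/2, 1/2), radius 1/42
input u2: applying the 2 nested substitutions gives center (-4/7, 1/2), radius 1/42
input u4: applying the 2 nested substitutions gives center (0, -1/10), radius 1/50
input u3: applying the 2 nested substitutions gives center (0, -1/20), radius 1/50


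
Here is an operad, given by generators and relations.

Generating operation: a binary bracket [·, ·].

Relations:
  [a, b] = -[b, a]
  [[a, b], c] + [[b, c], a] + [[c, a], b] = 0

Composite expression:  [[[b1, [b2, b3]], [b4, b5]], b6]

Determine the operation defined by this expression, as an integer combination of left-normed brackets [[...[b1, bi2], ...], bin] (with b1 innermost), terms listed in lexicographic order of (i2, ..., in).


In the tensor algebra, words opening b1 carry the b1-anchored form.
Composite bracket: [[[b1, [b2, b3]], [b4, b5]], b6]
Applying ab - ba throughout gives 32 signed words (2^5 = 32).
Keep just the words that open with b1:
  sign of b1b2b3b4b5b6 is +1, so it contributes +[[[[[b1, b2], b3], b4], b5], b6]
  sign of b1b2b3b5b4b6 is -1, so it contributes -[[[[[b1, b2], b3], b5], b4], b6]
  sign of b1b3b2b4b5b6 is -1, so it contributes -[[[[[b1, b3], b2], b4], b5], b6]
  sign of b1b3b2b5b4b6 is +1, so it contributes +[[[[[b1, b3], b2], b5], b4], b6]

[[[[[b1, b2], b3], b4], b5], b6] - [[[[[b1, b2], b3], b5], b4], b6] - [[[[[b1, b3], b2], b4], b5], b6] + [[[[[b1, b3], b2], b5], b4], b6]


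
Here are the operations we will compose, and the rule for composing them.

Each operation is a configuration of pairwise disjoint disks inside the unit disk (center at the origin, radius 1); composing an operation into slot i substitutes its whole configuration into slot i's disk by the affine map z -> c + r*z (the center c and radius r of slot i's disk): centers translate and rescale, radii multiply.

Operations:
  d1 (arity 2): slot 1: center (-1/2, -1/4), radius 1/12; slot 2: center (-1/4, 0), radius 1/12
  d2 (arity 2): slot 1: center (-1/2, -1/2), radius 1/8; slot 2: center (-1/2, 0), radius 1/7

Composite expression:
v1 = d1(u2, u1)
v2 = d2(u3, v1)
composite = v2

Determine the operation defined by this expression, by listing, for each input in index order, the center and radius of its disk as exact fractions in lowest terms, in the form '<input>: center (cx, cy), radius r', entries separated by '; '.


u1: center (-15/28, 0), radius 1/84; u2: center (-4/7, -1/28), radius 1/84; u3: center (-1/2, -1/2), radius 1/8

Below d2, radii multiply path by path; the u-disk centers shift.
for u3, the 1-step affine chain lands on center (-1/2, -1/2), radius 1/8
for u2, the 2-step affine chain lands on center (-4/7, -1/28), radius 1/84
for u1, the 2-step affine chain lands on center (-15/28, 0), radius 1/84


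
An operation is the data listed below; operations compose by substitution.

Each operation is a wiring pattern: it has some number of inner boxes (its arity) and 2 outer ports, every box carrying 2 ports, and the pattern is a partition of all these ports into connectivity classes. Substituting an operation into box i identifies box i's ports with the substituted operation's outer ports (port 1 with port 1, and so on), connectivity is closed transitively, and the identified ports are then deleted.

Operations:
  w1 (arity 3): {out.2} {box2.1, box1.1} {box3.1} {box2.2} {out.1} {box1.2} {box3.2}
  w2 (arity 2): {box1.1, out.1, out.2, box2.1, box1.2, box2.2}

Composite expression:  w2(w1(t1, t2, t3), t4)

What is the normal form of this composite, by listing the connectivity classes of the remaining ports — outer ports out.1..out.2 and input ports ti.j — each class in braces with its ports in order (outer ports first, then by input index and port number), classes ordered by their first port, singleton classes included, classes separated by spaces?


After gluing at w2, chains via deleted ports link the t-ports.
after w1, the pattern on (t1, t2, t3) reads {out.1} {out.2} {t1.1, t2.1} {t1.2} {t2.2} {t3.1} {t3.2} (out.j = its outer ports)
after w2, the pattern on (t1, t2, t3, t4) reads {out.1, out.2, t4.1, t4.2} {t1.1, t2.1} {t1.2} {t2.2} {t3.1} {t3.2} (out.j = its outer ports)

{out.1, out.2, t4.1, t4.2} {t1.1, t2.1} {t1.2} {t2.2} {t3.1} {t3.2}


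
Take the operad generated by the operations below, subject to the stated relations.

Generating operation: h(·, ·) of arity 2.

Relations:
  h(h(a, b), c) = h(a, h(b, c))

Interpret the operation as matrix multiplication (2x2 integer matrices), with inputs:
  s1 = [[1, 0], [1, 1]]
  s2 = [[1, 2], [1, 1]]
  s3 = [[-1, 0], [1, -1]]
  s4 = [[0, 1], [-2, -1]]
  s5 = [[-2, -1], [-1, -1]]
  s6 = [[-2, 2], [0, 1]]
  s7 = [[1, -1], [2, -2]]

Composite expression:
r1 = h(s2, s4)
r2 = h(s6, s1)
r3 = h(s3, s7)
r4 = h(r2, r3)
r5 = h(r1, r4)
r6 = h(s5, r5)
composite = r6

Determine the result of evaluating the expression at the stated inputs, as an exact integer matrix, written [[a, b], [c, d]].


[[-24, 24], [-14, 14]]

h(s2, s4) = [[-4, -1], [-2, 0]]
h(s6, s1) = [[0, 2], [1, 1]]
h(s3, s7) = [[-1, 1], [-1, 1]]
h(h(s6, s1), h(s3, s7)) = [[-2, 2], [-2, 2]]
h(h(s2, s4), h(h(s6, s1), h(s3, s7))) = [[10, -10], [4, -4]]
h(s5, h(h(s2, s4), h(h(s6, s1), h(s3, s7)))) = [[-24, 24], [-14, 14]]


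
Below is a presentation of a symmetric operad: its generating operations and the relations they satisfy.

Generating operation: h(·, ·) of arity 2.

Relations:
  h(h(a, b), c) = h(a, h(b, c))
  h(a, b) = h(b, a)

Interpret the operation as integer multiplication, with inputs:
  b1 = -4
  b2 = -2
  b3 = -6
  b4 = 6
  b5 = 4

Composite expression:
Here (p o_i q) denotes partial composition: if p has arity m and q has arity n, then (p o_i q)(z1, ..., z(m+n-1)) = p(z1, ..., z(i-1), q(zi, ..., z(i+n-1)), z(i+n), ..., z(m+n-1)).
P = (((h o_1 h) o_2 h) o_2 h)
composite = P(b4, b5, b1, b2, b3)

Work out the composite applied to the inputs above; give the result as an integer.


h(b5, b1) = -16
h(h(b5, b1), b2) = 32
h(b4, h(h(b5, b1), b2)) = 192
h(h(b4, h(h(b5, b1), b2)), b3) = -1152

-1152


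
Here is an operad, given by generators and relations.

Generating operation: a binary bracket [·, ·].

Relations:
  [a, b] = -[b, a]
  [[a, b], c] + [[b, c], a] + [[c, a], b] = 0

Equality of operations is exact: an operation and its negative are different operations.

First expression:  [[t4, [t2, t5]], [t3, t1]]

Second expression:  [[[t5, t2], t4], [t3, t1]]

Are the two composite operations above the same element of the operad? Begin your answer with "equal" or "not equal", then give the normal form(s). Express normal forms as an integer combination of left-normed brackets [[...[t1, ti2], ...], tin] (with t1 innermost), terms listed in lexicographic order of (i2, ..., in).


equal: each reduces to -[[[[t1, t3], t2], t5], t4] + [[[[t1, t3], t4], t2], t5] - [[[[t1, t3], t4], t5], t2] + [[[[t1, t3], t5], t2], t4]

The first expression, normalized: -[[[[t1, t3], t2], t5], t4] + [[[[t1, t3], t4], t2], t5] - [[[[t1, t3], t4], t5], t2] + [[[[t1, t3], t5], t2], t4]
The second expression, normalized: -[[[[t1, t3], t2], t5], t4] + [[[[t1, t3], t4], t2], t5] - [[[[t1, t3], t4], t5], t2] + [[[[t1, t3], t5], t2], t4]
Same normal form: equal.


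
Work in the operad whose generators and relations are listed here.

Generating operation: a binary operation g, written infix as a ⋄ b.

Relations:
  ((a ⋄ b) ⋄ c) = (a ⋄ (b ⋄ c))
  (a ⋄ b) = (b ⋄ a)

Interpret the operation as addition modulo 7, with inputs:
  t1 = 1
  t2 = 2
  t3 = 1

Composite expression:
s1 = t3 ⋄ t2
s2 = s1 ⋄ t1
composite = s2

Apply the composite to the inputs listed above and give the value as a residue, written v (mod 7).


4 (mod 7)


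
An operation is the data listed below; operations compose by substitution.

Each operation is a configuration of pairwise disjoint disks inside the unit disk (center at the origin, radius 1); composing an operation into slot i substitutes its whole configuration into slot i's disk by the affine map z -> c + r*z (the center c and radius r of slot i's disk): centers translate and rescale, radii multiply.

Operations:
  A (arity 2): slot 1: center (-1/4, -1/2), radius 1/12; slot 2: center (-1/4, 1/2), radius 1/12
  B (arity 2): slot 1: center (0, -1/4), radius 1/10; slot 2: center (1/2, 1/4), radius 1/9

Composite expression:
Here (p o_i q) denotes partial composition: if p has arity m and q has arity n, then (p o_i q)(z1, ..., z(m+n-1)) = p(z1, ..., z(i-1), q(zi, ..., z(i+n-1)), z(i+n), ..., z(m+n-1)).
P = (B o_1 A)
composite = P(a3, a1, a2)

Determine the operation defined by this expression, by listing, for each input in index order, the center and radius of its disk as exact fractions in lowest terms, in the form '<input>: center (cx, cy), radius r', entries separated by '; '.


a1: center (-1/40, -1/5), radius 1/120; a2: center (1/2, 1/4), radius 1/9; a3: center (-1/40, -3/10), radius 1/120

Each a-disk chains the slot maps above it in B; radii multiply.
for a3, the 2-step affine chain lands on center (-1/40, -3/10), radius 1/120
for a1, the 2-step affine chain lands on center (-1/40, -1/5), radius 1/120
for a2, the 1-step affine chain lands on center (1/2, 1/4), radius 1/9


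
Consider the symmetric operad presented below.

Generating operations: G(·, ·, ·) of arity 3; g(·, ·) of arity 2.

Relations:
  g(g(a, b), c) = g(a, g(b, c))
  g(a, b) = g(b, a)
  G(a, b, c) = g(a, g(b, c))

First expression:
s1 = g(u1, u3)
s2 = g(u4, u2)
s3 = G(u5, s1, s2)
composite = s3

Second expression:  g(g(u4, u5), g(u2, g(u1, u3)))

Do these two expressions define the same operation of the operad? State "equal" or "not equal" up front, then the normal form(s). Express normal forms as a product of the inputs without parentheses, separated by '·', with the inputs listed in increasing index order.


equal: each reduces to u1 · u2 · u3 · u4 · u5


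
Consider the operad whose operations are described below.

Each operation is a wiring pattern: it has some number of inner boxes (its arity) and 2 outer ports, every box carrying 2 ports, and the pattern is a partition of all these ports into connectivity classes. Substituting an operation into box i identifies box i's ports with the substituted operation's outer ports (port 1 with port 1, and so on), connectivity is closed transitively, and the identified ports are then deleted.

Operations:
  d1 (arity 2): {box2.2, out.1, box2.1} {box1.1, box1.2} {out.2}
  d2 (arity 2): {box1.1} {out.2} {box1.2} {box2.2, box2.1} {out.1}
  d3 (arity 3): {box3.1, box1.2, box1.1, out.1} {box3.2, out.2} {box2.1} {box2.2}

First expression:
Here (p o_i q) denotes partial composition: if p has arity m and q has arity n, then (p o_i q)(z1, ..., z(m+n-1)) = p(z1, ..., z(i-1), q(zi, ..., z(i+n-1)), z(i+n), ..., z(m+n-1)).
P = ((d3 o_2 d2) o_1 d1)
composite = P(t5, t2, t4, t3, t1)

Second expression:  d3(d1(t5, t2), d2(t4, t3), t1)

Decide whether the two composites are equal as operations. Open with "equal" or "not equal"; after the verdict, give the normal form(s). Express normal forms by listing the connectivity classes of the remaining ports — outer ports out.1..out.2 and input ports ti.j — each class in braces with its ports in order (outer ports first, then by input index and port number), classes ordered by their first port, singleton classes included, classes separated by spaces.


equal; both compose to {out.1, t1.1, t2.1, t2.2} {out.2, t1.2} {t3.1, t3.2} {t4.1} {t4.2} {t5.1, t5.2}

Reducing the first expression gives {out.1, t1.1, t2.1, t2.2} {out.2, t1.2} {t3.1, t3.2} {t4.1} {t4.2} {t5.1, t5.2}
Reducing the second expression gives {out.1, t1.1, t2.1, t2.2} {out.2, t1.2} {t3.1, t3.2} {t4.1} {t4.2} {t5.1, t5.2}
One common form — equal.


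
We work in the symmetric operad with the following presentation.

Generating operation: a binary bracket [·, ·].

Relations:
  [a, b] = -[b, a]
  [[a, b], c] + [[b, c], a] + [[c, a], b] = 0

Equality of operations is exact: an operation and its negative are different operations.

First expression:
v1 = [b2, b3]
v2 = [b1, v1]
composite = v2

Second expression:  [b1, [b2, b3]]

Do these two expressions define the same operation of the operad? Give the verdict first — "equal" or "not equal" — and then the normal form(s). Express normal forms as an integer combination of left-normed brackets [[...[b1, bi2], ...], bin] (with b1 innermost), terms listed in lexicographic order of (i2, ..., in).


equal: each reduces to [[b1, b2], b3] - [[b1, b3], b2]


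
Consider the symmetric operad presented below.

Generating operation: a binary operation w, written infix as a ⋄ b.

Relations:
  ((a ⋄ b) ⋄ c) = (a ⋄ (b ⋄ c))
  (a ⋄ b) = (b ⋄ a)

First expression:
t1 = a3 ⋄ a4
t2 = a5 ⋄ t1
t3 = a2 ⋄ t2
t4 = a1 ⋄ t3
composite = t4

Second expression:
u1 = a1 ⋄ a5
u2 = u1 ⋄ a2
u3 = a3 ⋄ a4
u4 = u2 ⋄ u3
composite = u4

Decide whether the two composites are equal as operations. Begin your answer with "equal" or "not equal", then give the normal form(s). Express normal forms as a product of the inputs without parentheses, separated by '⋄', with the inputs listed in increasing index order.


equal; both compose to a1 ⋄ a2 ⋄ a3 ⋄ a4 ⋄ a5


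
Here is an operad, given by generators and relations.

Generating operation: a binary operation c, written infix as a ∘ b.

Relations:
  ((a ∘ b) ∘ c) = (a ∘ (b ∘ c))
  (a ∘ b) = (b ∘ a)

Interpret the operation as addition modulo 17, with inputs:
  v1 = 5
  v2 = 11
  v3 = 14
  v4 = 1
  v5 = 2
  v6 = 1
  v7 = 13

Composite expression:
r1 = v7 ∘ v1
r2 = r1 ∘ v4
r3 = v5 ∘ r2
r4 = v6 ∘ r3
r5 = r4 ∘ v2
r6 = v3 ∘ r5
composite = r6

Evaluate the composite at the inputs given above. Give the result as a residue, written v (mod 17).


(v7 ∘ v1) = 1
((v7 ∘ v1) ∘ v4) = 2
(v5 ∘ ((v7 ∘ v1) ∘ v4)) = 4
(v6 ∘ (v5 ∘ ((v7 ∘ v1) ∘ v4))) = 5
((v6 ∘ (v5 ∘ ((v7 ∘ v1) ∘ v4))) ∘ v2) = 16
(v3 ∘ ((v6 ∘ (v5 ∘ ((v7 ∘ v1) ∘ v4))) ∘ v2)) = 13

13 (mod 17)


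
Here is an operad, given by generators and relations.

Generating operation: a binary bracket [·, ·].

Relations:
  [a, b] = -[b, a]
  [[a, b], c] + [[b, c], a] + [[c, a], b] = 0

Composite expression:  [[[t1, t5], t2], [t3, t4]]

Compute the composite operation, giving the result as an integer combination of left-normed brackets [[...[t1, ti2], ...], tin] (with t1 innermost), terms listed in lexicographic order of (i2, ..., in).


Expand each bracket as ab - ba; the t1-initial words give the coefficients.
Composite bracket: [[[t1, t5], t2], [t3, t4]]
The bracket unfolds into 16 signed words via [a, b] = ab - ba (2^4 = 16).
Collect the words opening with t1:
  sign of t1t5t2t3t4 is +1, so it contributes +[[[[t1, t5], t2], t3], t4]
  sign of t1t5t2t4t3 is -1, so it contributes -[[[[t1, t5], t2], t4], t3]

[[[[t1, t5], t2], t3], t4] - [[[[t1, t5], t2], t4], t3]


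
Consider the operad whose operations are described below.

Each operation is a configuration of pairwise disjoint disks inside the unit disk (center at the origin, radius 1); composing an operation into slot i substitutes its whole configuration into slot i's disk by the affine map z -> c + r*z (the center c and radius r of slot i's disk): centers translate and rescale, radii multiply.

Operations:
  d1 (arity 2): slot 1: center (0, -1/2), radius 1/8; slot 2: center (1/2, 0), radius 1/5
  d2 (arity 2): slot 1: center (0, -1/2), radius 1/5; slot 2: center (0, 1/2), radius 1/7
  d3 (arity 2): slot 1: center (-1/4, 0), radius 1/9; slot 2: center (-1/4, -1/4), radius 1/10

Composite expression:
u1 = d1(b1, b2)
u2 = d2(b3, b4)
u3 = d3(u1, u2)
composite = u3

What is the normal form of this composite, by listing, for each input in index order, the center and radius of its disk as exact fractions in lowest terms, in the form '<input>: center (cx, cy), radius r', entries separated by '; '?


Follow each b-input down from d3: c' goes to c + r*c', radius to r*r'.
input b1: composing its 2 substitution steps yields center (-1/4, -1/18), radius 1/72
input b2: composing its 2 substitution steps yields center (-7/36, 0), radius 1/45
input b3: composing its 2 substitution steps yields center (-1/4, -3/10), radius 1/50
input b4: composing its 2 substitution steps yields center (-1/4, -1/5), radius 1/70

b1: center (-1/4, -1/18), radius 1/72; b2: center (-7/36, 0), radius 1/45; b3: center (-1/4, -3/10), radius 1/50; b4: center (-1/4, -1/5), radius 1/70


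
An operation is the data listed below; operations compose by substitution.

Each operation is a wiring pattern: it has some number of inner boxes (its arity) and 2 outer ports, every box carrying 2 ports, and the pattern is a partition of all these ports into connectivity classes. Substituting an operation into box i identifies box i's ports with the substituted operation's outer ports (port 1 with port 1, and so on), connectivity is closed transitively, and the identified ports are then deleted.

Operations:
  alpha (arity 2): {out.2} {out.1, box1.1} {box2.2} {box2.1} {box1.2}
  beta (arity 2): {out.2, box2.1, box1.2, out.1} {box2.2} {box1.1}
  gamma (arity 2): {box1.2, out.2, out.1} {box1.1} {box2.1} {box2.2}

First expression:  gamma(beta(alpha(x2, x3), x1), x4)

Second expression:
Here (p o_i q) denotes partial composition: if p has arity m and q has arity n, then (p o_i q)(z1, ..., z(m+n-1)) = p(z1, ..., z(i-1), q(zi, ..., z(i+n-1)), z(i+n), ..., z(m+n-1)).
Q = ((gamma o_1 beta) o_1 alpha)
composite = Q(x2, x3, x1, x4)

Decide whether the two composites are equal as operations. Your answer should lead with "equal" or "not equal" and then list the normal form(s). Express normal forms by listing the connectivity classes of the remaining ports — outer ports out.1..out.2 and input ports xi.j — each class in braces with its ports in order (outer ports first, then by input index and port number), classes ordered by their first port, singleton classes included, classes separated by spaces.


equal — both sides give {out.1, out.2, x1.1} {x1.2} {x2.1} {x2.2} {x3.1} {x3.2} {x4.1} {x4.2}

The first expression, normalized: {out.1, out.2, x1.1} {x1.2} {x2.1} {x2.2} {x3.1} {x3.2} {x4.1} {x4.2}
The second expression, normalized: {out.1, out.2, x1.1} {x1.2} {x2.1} {x2.2} {x3.1} {x3.2} {x4.1} {x4.2}
Same normal form: equal.


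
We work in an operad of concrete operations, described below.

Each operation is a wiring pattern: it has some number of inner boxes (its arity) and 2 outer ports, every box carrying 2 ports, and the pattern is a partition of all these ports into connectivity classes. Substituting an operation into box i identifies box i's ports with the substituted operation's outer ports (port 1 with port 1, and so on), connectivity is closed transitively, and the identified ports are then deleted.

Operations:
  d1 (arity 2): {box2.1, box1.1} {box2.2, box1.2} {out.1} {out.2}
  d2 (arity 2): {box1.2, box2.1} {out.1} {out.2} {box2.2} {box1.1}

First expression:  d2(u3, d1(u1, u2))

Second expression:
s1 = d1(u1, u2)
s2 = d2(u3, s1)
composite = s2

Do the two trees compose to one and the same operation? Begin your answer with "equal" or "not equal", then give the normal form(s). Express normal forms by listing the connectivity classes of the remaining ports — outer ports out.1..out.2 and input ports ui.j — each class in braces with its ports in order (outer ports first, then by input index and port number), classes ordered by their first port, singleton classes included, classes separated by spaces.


equal; both compose to {out.1} {out.2} {u1.1, u2.1} {u1.2, u2.2} {u3.1} {u3.2}

The first expression, normalized: {out.1} {out.2} {u1.1, u2.1} {u1.2, u2.2} {u3.1} {u3.2}
The second expression, normalized: {out.1} {out.2} {u1.1, u2.1} {u1.2, u2.2} {u3.1} {u3.2}
One common form — equal.


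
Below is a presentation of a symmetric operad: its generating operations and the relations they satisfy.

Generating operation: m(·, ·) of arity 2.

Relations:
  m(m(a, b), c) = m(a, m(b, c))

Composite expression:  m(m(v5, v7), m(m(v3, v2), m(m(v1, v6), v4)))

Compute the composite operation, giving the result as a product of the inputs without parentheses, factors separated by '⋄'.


v5 ⋄ v7 ⋄ v3 ⋄ v2 ⋄ v1 ⋄ v6 ⋄ v4


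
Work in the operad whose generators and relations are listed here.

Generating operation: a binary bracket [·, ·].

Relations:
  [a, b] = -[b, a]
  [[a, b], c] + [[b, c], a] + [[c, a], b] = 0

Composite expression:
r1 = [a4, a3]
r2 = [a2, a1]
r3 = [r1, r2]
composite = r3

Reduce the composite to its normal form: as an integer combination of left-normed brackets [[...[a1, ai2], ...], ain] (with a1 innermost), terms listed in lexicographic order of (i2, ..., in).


-[[[a1, a2], a3], a4] + [[[a1, a2], a4], a3]


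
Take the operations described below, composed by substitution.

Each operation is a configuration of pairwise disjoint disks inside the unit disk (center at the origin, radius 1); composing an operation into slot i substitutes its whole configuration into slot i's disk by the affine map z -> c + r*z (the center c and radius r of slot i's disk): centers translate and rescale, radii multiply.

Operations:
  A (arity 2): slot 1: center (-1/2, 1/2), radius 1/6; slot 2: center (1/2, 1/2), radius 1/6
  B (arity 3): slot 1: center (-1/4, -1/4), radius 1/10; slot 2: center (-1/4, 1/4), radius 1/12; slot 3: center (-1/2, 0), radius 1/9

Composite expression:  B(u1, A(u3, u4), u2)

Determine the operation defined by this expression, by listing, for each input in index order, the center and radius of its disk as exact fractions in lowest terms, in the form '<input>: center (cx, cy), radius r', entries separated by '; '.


Each u-disk chains the slot maps above it in B; radii multiply.
input u1: applying the 1 nested substitution gives center (-1/4, -1/4), radius 1/10
input u3: applying the 2 nested substitutions gives center (-7/24, 7/24), radius 1/72
input u4: applying the 2 nested substitutions gives center (-5/24, 7/24), radius 1/72
input u2: applying the 1 nested substitution gives center (-1/2, 0), radius 1/9

u1: center (-1/4, -1/4), radius 1/10; u2: center (-1/2, 0), radius 1/9; u3: center (-7/24, 7/24), radius 1/72; u4: center (-5/24, 7/24), radius 1/72
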